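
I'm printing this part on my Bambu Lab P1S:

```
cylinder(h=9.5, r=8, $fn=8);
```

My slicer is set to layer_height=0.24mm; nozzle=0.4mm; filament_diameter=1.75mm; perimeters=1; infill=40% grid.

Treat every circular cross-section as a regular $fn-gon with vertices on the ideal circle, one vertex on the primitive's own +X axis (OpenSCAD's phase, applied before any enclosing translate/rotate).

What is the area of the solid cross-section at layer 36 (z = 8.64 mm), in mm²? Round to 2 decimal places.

At z = 8.64 mm: the r=8 cylinder contributes a regular 8-gon of circumradius 8 (area = (8/2)·8.000²·sin(360°/8) = 181.02 mm²). Overall, the cross-section is a single solid region. Net area = 181.02 mm².

181.02 mm²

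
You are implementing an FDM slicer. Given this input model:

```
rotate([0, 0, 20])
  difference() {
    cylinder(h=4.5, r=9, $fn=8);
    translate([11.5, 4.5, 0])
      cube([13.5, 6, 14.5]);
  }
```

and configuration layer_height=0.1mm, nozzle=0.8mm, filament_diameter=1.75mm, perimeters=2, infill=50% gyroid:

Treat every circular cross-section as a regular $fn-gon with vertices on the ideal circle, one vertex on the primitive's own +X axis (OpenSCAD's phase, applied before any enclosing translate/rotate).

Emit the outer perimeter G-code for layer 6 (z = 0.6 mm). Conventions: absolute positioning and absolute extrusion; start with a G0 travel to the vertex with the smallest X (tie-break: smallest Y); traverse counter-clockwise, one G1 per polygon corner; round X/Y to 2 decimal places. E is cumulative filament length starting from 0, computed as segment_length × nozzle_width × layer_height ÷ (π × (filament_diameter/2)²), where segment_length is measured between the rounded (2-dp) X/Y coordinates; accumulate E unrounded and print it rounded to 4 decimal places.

At z = 0.6 mm: the r=9 cylinder contributes a regular 8-gon of circumradius 9; the cube at (11.5, 4.5) (footprint 13.5×6) is included at this height; Taking the first minus the rest: starting from the r=9 cylinder, the 13.5×6 cube at (11.5, 4.5) misses the remaining region (no effect) — 1 connected region; (rotated 20° about Z; rotation is an isometry so areas/perimeters/island counts are preserved). The outline is a single polygon with 8 vertices. Extrusion per mm of travel: 0.8 × 0.1 / (π × 0.875²) = 0.033260. Accumulating E over each segment gives final E = 1.8333.

G0 X-8.46 Y-3.08 Z0.60
G1 X-3.80 Y-8.16 E0.2293
G1 X3.08 Y-8.46 E0.4583
G1 X8.16 Y-3.80 E0.6876
G1 X8.46 Y3.08 E0.9167
G1 X3.80 Y8.16 E1.1459
G1 X-3.08 Y8.46 E1.3750
G1 X-8.16 Y3.80 E1.6043
G1 X-8.46 Y-3.08 E1.8333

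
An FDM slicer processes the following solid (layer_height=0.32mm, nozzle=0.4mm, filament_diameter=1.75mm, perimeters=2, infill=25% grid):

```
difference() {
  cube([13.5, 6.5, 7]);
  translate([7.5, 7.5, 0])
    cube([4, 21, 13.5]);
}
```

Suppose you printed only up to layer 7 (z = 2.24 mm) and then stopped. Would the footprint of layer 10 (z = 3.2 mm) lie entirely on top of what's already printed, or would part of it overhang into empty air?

Compare the two slices. At z = 2.24: the cube (footprint 13.5×6.5) is included at this height (area 87.75 mm²); the cube at (7.5, 7.5) (footprint 4×21) is included at this height (area 84.00 mm²); Taking the first minus the rest: starting from the 13.5×6.5 cube (87.75 mm²), the 4×21 cube at (7.5, 7.5) misses the remaining region (no effect) — area = 87.75 mm². At z = 3.2: the cube (footprint 13.5×6.5) is included at this height (area 87.75 mm²); the 4×21 cube at (7.5, 7.5) contributes its full rectangle (area 84.00 mm²); Taking the first minus the rest: starting from the 13.5×6.5 cube (87.75 mm²), the 4×21 cube at (7.5, 7.5) misses the remaining region (no effect) — area = 87.75 mm². Checking containment: the cross-section at z = 3.2 is a subset of the cross-section at z = 2.24.

entirely on top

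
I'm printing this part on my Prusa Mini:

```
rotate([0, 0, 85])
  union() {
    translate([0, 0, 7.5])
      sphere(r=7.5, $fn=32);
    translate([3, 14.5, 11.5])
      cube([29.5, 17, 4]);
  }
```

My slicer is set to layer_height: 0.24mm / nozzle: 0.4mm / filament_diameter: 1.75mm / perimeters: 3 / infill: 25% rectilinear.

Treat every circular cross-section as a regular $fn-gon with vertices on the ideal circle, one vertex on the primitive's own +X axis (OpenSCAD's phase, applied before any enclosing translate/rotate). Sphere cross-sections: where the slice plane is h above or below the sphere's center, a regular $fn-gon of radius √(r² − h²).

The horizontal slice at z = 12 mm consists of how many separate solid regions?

2

At z = 12 mm: the r=7.5 sphere slices to a regular 32-gon of circumradius 6.000 (√(r²−h²) with h=4.5 from center); the cube at (3, 14.5) is present — its section is the full 29.5×17 rectangle; Taking the union: the 2 present regions are separate (no shared area or edge), so areas and boundary lengths simply add and each stays a separate island — 2 connected regions; (whole slice rotated 85° about Z — lengths, areas and connectivity unchanged). The result has 2 disconnected regions.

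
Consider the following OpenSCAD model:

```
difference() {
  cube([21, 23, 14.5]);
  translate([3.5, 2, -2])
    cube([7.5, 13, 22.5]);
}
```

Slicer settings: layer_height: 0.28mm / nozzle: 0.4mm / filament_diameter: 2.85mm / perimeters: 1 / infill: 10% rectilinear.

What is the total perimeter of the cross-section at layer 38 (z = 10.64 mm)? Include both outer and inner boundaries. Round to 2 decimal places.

At z = 10.64 mm: the cube is present — its section is the full 21×23 rectangle (perimeter 88.00 mm); the 7.5×13 cube at (3.5, 2) contributes its full rectangle (perimeter 41.00 mm); After the difference (first − rest): starting from the 21×23 cube, the 7.5×13 cube at (3.5, 2) lies wholly inside it (removes its full 97.50 mm² and its 41.00 mm outline becomes a hole wall) — boundary (outer + 1 inner loop) = 129.00 mm. Overall, the cross-section is one region with 1 hole. Total boundary length (outer + inner) = 129.00 mm.

129.00 mm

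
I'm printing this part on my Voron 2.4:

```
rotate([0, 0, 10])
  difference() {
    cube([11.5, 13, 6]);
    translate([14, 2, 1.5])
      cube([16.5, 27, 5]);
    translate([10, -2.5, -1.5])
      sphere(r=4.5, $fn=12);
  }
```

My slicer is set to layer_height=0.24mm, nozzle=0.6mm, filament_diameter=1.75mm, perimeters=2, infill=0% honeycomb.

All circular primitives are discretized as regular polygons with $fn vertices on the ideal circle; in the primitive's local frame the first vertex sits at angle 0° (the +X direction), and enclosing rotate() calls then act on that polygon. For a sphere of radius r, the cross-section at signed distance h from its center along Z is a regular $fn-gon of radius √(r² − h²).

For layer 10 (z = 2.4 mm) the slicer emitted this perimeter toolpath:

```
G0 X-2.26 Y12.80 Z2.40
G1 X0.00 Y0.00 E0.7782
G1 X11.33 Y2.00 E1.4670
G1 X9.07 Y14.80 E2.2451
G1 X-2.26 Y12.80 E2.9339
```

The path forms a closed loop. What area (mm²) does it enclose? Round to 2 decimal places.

Apply the shoelace formula to the sequence of (X, Y) vertices; enclosed area = 149.54 mm².

149.54 mm²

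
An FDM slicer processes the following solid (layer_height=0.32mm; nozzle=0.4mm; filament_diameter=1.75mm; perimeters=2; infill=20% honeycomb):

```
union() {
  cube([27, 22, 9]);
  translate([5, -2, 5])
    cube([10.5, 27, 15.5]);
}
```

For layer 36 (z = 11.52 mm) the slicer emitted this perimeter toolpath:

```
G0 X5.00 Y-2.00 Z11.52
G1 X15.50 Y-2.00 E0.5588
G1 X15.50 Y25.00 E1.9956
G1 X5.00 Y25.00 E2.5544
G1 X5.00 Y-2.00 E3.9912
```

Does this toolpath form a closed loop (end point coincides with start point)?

Start point (G0): (5.00, -2.00). End point (last G1): the path returns to the start — closed.

yes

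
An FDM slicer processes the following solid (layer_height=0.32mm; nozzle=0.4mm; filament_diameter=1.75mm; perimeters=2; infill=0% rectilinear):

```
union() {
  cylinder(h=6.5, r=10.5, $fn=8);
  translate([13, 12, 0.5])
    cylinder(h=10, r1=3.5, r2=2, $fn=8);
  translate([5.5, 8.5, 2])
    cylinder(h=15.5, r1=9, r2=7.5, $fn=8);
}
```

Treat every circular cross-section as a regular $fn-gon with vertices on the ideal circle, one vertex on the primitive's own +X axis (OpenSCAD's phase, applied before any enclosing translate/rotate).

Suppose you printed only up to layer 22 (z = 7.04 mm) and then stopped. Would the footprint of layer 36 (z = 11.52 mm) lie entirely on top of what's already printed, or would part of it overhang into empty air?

Compare the two slices. At z = 7.04: the cylinder does not reach this height (z outside [0, 6.5]); the cone at (13, 12) (r1=3.5→r2=2) has section circumradius 2.519 here — a regular 8-gon (area = (8/2)·2.519²·sin(360°/8) = 17.95 mm²); the cone at (5.5, 8.5) contributes a regular 8-gon of circumradius 8.512 (interpolated between r1=9 and r2=7.5 at t=0.325) (area = (8/2)·8.512²·sin(360°/8) = 204.94 mm²); Combining (union): the regions partially overlap — summed areas 222.89 mm² minus the doubly-counted overlap 7.09 mm² gives 215.80 mm² — area = 215.80 mm². At z = 11.52: the cylinder is absent (z outside [0, 6.5]); the cone at (13, 12) is not intersected at this z (z outside [0.5, 10.5]); the cone at (5.5, 8.5): at t=0.614 of its height the radius interpolates to r₁+(r₂−r₁)t = 8.079, giving a regular 8-gon of that circumradius (area = (8/2)·8.079²·sin(360°/8) = 184.60 mm²); Combining (union): only the cone at (5.5, 8.5) is present, so the union is just that shape — area = 184.60 mm². Checking containment: the cross-section at z = 11.52 is a subset of the cross-section at z = 7.04.

entirely on top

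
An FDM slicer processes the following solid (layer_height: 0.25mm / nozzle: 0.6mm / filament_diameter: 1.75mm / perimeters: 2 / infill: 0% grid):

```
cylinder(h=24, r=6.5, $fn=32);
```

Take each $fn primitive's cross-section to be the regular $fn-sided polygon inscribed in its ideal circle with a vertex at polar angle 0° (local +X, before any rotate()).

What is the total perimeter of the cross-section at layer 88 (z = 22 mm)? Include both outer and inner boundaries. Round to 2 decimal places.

40.78 mm

At z = 22 mm: the r=6.5 cylinder contributes a regular 32-gon of circumradius 6.5 (perimeter = 2·32·6.500·sin(180°/32) = 40.78 mm). Overall, the cross-section is a single solid region. Total boundary length (outer) = 40.78 mm.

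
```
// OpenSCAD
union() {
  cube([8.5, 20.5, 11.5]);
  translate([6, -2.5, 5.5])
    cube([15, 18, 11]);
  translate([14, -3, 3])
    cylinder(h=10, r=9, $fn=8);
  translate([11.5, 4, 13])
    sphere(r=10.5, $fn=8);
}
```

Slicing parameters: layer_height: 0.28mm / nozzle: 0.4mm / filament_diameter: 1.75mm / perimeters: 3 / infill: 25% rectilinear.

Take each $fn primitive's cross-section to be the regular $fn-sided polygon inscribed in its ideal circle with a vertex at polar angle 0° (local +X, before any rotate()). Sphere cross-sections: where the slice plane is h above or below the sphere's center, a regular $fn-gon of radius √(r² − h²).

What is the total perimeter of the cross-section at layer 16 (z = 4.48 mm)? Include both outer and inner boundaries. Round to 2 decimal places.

99.75 mm

At z = 4.48 mm: the cube (footprint 8.5×20.5) is included at this height (perimeter 58.00 mm); the cube at (6, -2.5) is absent (z outside [5.5, 16.5]); the r=9 cylinder at (14, -3) contributes a regular 8-gon of circumradius 9 (perimeter = 2·8·9.000·sin(180°/8) = 55.11 mm); the sphere at (11.5, 4): section is a regular 8-gon, circumradius = √(r²−h²) = √(10.5²−8.52²) = 6.137 (perimeter = 2·8·6.137·sin(180°/8) = 37.57 mm); Combining (union): the regions partially overlap (shared area 77.95 mm²), so the edge portions inside another operand are dropped and the merged outline is re-measured after clipping — boundary = 99.75 mm. Overall, the cross-section is a single solid region. Total boundary length (outer) = 99.75 mm.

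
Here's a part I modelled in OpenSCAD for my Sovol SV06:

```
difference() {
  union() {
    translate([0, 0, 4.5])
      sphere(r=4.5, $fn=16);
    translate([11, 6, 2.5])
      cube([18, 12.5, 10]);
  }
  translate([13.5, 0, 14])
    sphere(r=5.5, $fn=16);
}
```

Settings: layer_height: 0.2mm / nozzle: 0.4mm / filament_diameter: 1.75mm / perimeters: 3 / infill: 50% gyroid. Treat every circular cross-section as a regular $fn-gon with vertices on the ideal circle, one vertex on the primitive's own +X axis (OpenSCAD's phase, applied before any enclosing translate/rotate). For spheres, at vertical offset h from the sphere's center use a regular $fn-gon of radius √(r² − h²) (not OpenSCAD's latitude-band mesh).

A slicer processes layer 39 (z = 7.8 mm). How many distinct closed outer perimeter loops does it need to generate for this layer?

At z = 7.8 mm: the r=4.5 sphere contributes a regular 16-gon of circumradius √(4.5²−3.3²) = 3.059; the 18×12.5 cube at (11, 6) contributes its full rectangle; Combining (union): the 2 present regions are separate (no shared area or edge), so areas and boundary lengths simply add and each stays a separate island — 2 connected regions; the sphere at (13.5, 0) does not reach this height (|z−center|=6.200 > r=5.5); Taking the first minus the rest: none of the subtracted shapes is present at this height, so the result so far is unchanged — 2 connected regions. The result has 2 disconnected regions.

2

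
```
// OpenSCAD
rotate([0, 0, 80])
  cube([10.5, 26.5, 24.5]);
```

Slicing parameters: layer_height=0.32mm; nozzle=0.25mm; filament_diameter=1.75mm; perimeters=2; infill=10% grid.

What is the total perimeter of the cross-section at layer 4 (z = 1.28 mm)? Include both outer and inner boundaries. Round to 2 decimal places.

74.00 mm

At z = 1.28 mm: the cube (footprint 10.5×26.5) is included at this height (perimeter 74.00 mm); (rotated 80° about Z; rotation is an isometry so areas/perimeters/island counts are preserved). Overall, the cross-section is a single solid region. Total boundary length (outer) = 74.00 mm.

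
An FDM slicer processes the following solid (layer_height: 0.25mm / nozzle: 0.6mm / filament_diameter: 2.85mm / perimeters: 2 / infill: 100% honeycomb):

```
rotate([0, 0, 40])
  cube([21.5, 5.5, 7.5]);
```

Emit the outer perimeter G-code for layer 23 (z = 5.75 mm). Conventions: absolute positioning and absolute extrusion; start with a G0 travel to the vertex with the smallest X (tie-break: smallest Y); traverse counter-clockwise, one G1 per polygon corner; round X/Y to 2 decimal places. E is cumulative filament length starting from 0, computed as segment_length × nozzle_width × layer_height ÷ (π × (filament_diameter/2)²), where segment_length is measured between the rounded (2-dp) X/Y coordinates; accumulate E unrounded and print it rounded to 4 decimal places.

G0 X-3.54 Y4.21 Z5.75
G1 X0.00 Y0.00 E0.1293
G1 X16.47 Y13.82 E0.6349
G1 X12.93 Y18.03 E0.7642
G1 X-3.54 Y4.21 E1.2697

At z = 5.75 mm: the 21.5×5.5 cube contributes its full rectangle; (rotated 40° about Z; rotation is an isometry so areas/perimeters/island counts are preserved). The outline is a single polygon with 4 vertices. Extrusion per mm of travel: 0.6 × 0.25 / (π × 1.425²) = 0.023513. Accumulating E over each segment gives final E = 1.2697.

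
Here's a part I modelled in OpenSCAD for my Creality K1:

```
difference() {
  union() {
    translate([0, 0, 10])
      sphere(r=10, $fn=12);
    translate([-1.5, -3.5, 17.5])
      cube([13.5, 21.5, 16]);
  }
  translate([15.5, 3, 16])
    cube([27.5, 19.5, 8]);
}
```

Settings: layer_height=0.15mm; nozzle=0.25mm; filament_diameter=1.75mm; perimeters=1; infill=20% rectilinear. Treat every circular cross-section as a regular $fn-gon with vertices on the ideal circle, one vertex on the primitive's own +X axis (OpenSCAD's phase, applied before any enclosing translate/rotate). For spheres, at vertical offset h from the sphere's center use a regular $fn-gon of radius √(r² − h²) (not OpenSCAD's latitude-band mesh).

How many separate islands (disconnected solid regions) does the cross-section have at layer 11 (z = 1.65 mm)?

1

At z = 1.65 mm: the r=10 sphere contributes a regular 12-gon of circumradius √(10²−8.35²) = 5.502; the cube at (-1.5, -3.5) is not intersected at this z (z outside [17.5, 33.5]); Combining (union): only the r=10 sphere is present, so the union is just that shape — 1 connected region; the cube at (15.5, 3) does not reach this height (z outside [16, 24]); Taking the first minus the rest: none of the subtracted shapes is present at this height, so that combined region is unchanged — 1 connected region. Overall, the cross-section is a single solid region. Island count = 1.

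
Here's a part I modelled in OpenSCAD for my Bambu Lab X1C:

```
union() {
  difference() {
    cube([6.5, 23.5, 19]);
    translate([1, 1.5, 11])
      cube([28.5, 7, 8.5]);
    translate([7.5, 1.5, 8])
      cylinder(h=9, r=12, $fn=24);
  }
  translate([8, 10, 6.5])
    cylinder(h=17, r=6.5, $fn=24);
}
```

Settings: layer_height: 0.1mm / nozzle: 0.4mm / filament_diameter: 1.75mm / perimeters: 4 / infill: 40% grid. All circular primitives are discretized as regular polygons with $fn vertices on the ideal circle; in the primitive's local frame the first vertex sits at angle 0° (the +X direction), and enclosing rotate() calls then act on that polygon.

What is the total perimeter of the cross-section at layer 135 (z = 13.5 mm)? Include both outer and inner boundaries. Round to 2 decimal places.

62.90 mm

At z = 13.5 mm: the 6.5×23.5 cube contributes its full rectangle (perimeter 60.00 mm); the cube at (1, 1.5) (footprint 28.5×7) is included at this height (perimeter 71.00 mm); the cylinder at (7.5, 1.5): section is a regular 24-gon, circumradius r=12 (perimeter = 2·24·12.000·sin(180°/24) = 75.18 mm); After the difference (first − rest): starting from the 6.5×23.5 cube, the 28.5×7 cube at (1, 1.5) partially overlaps it — only the 38.50 mm² overlap (of its 199.50 mm²) is removed, clipping the outline; the r=12 cylinder at (7.5, 1.5) partially overlaps it — only the 42.49 mm² overlap (of its 447.24 mm²) is removed, clipping the outline — boundary = 36.54 mm; the r=6.5 cylinder at (8, 10) gives a regular 24-gon of circumradius 6.5 (constant along its height) (perimeter = 2·24·6.500·sin(180°/24) = 40.72 mm); Merging all regions: the regions partially overlap (shared area 9.46 mm²), so the edge portions inside another operand are dropped and the merged outline is re-measured after clipping — boundary = 62.90 mm. Overall, the cross-section is a single solid region. Total boundary length (outer) = 62.90 mm.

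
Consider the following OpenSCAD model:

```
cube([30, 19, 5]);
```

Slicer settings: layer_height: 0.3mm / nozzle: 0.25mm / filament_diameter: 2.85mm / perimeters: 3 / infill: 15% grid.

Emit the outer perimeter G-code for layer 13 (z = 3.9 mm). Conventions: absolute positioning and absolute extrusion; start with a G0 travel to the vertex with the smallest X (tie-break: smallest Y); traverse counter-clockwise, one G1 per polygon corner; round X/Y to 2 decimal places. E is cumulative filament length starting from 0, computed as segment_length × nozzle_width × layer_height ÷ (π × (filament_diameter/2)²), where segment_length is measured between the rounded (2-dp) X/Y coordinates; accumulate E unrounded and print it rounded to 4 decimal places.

At z = 3.9 mm: the cube (footprint 30×19) is included at this height. The outline is a single polygon with 4 vertices. Extrusion per mm of travel: 0.25 × 0.3 / (π × 1.425²) = 0.011757. Accumulating E over each segment gives final E = 1.1521.

G0 X0.00 Y0.00 Z3.90
G1 X30.00 Y0.00 E0.3527
G1 X30.00 Y19.00 E0.5761
G1 X0.00 Y19.00 E0.9288
G1 X0.00 Y0.00 E1.1521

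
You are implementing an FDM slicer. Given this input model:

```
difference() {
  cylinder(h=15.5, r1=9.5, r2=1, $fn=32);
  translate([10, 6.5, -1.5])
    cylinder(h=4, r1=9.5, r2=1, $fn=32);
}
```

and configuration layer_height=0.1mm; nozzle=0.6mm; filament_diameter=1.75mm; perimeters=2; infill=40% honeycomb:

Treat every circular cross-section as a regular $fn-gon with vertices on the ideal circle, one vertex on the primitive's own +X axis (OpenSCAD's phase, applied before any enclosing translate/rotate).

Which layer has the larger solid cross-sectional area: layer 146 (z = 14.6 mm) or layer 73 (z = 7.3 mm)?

Layer 146 (z = 14.6): the cone: at t=0.942 of its height the radius interpolates to r₁+(r₂−r₁)t = 1.494, giving a regular 32-gon of that circumradius (area = (32/2)·1.494²·sin(360°/32) = 6.96 mm²); the cone at (10, 6.5) is absent (z outside [-1.5, 2.5]); After the difference (first − rest): none of the subtracted shapes is present at this height, so the cone is unchanged — area = 6.96 mm². So its area = 6.96 mm². Layer 73 (z = 7.3): the cone (r1=9.5→r2=1) has section circumradius 5.497 here — a regular 32-gon (area = (32/2)·5.497²·sin(360°/32) = 94.31 mm²); the cone at (10, 6.5) is not intersected at this z (z outside [-1.5, 2.5]); Subtracting the remaining from the first: none of the subtracted shapes is present at this height, so the cone is unchanged — area = 94.31 mm². So its area = 94.31 mm². Layer 73 is larger (94.31 vs 6.96 mm²).

layer 73 (z = 7.3 mm)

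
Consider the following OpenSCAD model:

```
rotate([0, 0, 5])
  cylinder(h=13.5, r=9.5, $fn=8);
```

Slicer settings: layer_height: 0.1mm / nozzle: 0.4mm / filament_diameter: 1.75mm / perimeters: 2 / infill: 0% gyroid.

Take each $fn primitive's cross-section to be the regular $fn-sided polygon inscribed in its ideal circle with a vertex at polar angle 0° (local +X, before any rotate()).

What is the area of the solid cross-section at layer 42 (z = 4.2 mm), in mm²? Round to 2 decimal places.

At z = 4.2 mm: the cylinder: section is a regular 8-gon, circumradius r=9.5 (area = (8/2)·9.500²·sin(360°/8) = 255.27 mm²); (rotated 5° about Z; rotation is an isometry so areas/perimeters/island counts are preserved). Overall, the cross-section is a single solid region. Net area = 255.27 mm².

255.27 mm²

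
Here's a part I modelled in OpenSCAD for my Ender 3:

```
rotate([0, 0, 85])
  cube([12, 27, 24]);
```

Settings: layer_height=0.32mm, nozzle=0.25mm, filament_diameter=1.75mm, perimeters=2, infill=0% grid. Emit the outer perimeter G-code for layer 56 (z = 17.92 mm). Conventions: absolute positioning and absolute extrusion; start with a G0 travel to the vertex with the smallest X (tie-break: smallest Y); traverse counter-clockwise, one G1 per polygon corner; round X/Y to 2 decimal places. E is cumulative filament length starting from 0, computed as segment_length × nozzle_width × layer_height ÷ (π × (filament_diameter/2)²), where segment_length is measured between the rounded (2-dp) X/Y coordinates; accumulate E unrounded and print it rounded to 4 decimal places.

G0 X-26.90 Y2.35 Z17.92
G1 X0.00 Y0.00 E0.8981
G1 X1.05 Y11.95 E1.2971
G1 X-25.85 Y14.31 E2.1952
G1 X-26.90 Y2.35 E2.5946

At z = 17.92 mm: the cube is present — its section is the full 12×27 rectangle; (whole slice rotated 85° about Z — lengths, areas and connectivity unchanged). The outline is a single polygon with 4 vertices. Extrusion per mm of travel: 0.25 × 0.32 / (π × 0.875²) = 0.033260. Accumulating E over each segment gives final E = 2.5946.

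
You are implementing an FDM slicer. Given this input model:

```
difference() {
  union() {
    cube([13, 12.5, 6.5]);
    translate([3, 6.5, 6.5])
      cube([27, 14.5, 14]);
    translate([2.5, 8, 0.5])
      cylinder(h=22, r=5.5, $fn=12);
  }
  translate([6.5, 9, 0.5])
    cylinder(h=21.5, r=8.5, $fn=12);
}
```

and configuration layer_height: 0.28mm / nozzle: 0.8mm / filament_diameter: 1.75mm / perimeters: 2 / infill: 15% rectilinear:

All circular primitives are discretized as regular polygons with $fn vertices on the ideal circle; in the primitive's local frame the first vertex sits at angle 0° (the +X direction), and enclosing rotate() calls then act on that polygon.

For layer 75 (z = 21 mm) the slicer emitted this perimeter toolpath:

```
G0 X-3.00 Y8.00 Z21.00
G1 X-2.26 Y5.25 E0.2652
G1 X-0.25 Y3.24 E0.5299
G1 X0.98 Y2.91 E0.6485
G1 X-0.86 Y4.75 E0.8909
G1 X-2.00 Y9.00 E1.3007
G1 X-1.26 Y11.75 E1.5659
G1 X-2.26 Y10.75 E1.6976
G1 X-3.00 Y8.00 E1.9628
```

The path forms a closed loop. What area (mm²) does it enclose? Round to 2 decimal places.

Apply the shoelace formula to the sequence of (X, Y) vertices; enclosed area = 8.18 mm².

8.18 mm²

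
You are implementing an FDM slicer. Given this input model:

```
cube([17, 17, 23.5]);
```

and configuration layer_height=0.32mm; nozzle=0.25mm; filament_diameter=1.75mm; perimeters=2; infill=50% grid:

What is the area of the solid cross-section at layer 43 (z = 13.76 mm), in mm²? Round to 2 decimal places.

289.00 mm²

At z = 13.76 mm: the cube is present — its section is the full 17×17 rectangle (area 289.00 mm²). Overall, the cross-section is a single solid region. Net area = 289.00 mm².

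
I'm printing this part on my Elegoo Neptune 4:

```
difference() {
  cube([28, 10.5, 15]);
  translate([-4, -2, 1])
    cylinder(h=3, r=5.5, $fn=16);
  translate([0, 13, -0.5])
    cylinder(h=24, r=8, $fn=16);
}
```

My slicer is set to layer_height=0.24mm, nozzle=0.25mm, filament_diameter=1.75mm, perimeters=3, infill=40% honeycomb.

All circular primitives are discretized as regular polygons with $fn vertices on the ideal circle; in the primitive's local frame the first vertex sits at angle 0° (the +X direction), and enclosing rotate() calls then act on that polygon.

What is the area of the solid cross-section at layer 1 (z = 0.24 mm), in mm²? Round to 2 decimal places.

At z = 0.24 mm: the cube is present — its section is the full 28×10.5 rectangle (area 294.00 mm²); the cylinder at (-4, -2) does not reach this height (z outside [1, 4]); the r=8 cylinder at (0, 13) contributes a regular 16-gon of circumradius 8 (area = (16/2)·8.000²·sin(360°/16) = 195.93 mm²); Taking the first minus the rest: starting from the 28×10.5 cube (294.00 mm²), the r=8 cylinder at (0, 13) partially overlaps it — only the 29.61 mm² overlap (of its 195.93 mm²) is removed, clipping the outline — area = 264.39 mm². Overall, the cross-section is a single solid region. Net area = 264.39 mm².

264.39 mm²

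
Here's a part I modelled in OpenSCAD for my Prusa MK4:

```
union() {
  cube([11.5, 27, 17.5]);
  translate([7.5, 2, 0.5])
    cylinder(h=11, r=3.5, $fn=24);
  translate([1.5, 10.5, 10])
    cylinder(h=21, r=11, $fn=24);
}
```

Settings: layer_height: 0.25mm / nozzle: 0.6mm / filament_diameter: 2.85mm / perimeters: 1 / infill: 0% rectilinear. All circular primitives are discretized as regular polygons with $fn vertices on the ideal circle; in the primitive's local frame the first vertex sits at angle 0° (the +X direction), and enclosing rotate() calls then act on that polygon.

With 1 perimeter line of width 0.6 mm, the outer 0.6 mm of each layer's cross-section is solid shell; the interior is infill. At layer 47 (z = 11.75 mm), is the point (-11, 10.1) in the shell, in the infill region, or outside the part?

outside

At z = 11.75 mm: the 11.5×27 cube contributes its full rectangle; the cylinder at (7.5, 2) is absent (z outside [0.5, 11.5]); the cylinder at (1.5, 10.5): section is a regular 24-gon, circumradius r=11; Merging all regions: the regions partially overlap (shared area 213.53 mm²), so overlapping operands fuse into one piece — 1 connected region. Overall, the cross-section is a single solid region. The nearest boundary edge runs (-9.13, 7.65)→(-9.50, 10.50); distance from the point to it = 1.54 mm. The point is not inside any of the regions above, so it lies outside the cross-section (1.54 mm from the nearest boundary).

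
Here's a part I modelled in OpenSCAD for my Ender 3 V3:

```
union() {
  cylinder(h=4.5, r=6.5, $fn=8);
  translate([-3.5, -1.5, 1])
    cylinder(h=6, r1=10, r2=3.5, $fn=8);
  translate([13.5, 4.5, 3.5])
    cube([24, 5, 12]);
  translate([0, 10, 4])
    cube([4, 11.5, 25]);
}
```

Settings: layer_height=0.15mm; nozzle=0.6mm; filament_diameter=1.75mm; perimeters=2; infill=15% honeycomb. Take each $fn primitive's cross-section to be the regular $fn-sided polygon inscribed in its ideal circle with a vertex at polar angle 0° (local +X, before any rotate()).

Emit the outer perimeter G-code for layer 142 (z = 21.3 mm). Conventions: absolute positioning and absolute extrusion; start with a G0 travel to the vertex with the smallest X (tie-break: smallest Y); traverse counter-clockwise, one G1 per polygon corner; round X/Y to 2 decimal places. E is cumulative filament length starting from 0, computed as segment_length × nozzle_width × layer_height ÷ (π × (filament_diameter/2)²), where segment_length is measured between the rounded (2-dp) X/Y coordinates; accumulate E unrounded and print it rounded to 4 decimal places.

At z = 21.3 mm: the cylinder does not reach this height (z outside [0, 4.5]); the cone at (-3.5, -1.5) is absent (z outside [1, 7]); the cube at (13.5, 4.5) is absent (z outside [3.5, 15.5]); the cube at (0, 10) is present — its section is the full 4×11.5 rectangle; Merging all regions: only the 4×11.5 cube at (0, 10) is present, so the union is just that shape — 1 connected region. The outline is a single polygon with 4 vertices. Extrusion per mm of travel: 0.6 × 0.15 / (π × 0.875²) = 0.037418. Accumulating E over each segment gives final E = 1.1599.

G0 X0.00 Y10.00 Z21.30
G1 X4.00 Y10.00 E0.1497
G1 X4.00 Y21.50 E0.5800
G1 X0.00 Y21.50 E0.7296
G1 X0.00 Y10.00 E1.1599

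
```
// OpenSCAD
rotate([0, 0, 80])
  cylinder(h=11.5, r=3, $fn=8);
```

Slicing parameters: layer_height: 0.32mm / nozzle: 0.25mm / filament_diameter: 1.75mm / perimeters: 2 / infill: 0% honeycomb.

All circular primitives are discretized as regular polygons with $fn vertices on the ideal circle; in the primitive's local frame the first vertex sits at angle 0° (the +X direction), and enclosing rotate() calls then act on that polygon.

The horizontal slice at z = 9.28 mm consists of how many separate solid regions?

1

At z = 9.28 mm: the r=3 cylinder contributes a regular 8-gon of circumradius 3; (whole slice rotated 80° about Z — lengths, areas and connectivity unchanged). The result has 1 disconnected region.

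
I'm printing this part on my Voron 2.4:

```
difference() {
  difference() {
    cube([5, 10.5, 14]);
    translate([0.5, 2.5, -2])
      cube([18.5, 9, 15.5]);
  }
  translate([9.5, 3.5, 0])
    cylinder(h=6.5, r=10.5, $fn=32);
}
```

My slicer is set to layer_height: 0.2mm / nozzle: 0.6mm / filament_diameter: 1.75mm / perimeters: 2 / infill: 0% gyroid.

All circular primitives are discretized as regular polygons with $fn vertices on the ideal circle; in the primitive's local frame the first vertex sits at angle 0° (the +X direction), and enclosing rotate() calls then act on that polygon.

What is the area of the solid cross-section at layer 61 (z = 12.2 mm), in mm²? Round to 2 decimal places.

At z = 12.2 mm: the cube is present — its section is the full 5×10.5 rectangle (area 52.50 mm²); the 18.5×9 cube at (0.5, 2.5) contributes its full rectangle (area 166.50 mm²); Subtracting the remaining from the first: starting from the 5×10.5 cube (52.50 mm²), the 18.5×9 cube at (0.5, 2.5) partially overlaps it — only the 36.00 mm² overlap (of its 166.50 mm²) is removed, clipping the outline — area = 16.50 mm²; the cylinder at (9.5, 3.5) does not reach this height (z outside [0, 6.5]); Taking the first minus the rest: none of the subtracted shapes is present at this height, so that combined region is unchanged — area = 16.50 mm². Overall, the cross-section is a single solid region. Net area = 16.50 mm².

16.50 mm²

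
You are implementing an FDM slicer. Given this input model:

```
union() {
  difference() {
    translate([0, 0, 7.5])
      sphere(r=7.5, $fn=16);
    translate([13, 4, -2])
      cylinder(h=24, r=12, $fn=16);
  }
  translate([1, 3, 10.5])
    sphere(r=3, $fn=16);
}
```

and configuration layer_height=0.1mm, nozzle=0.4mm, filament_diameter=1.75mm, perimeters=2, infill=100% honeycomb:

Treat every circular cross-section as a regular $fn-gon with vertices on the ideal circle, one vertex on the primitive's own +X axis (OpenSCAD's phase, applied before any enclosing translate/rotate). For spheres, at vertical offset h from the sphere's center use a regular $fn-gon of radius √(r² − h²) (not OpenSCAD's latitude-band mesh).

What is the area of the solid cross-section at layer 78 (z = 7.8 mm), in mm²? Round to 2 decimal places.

123.28 mm²

At z = 7.8 mm: the sphere: section is a regular 16-gon, circumradius = √(r²−h²) = √(7.5²−0.3²) = 7.494 (area = (16/2)·7.494²·sin(360°/16) = 171.93 mm²); the r=12 cylinder at (13, 4) contributes a regular 16-gon of circumradius 12 (area = (16/2)·12.000²·sin(360°/16) = 440.85 mm²); After the difference (first − rest): starting from the r=7.5 sphere (171.93 mm²), the r=12 cylinder at (13, 4) partially overlaps it — only the 50.75 mm² overlap (of its 440.85 mm²) is removed, clipping the outline — area = 121.18 mm²; the r=3 sphere at (1, 3) contributes a regular 16-gon of circumradius √(3²−2.7²) = 1.308 (area = (16/2)·1.308²·sin(360°/16) = 5.24 mm²); Combining (union): the regions partially overlap — summed areas 126.41 mm² minus the doubly-counted overlap 3.14 mm² gives 123.28 mm² — area = 123.28 mm². Overall, the cross-section is a single solid region. Net area = 123.28 mm².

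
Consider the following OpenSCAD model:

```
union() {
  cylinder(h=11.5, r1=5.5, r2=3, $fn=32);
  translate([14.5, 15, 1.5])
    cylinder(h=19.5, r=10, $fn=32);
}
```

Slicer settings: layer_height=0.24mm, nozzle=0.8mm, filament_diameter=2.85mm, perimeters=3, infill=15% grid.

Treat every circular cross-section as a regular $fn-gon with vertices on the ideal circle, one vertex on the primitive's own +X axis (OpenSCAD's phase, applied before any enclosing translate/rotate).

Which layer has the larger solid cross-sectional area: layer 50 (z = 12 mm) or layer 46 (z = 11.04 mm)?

Layer 50 (z = 12): the cone does not reach this height (z outside [0, 11.5]); the r=10 cylinder at (14.5, 15) gives a regular 32-gon of circumradius 10 (constant along its height) (area = (32/2)·10.000²·sin(360°/32) = 312.14 mm²); Taking the union: only the r=10 cylinder at (14.5, 15) is present, so the union is just that shape — area = 312.14 mm². So its area = 312.14 mm². Layer 46 (z = 11.04): the cone (r1=5.5→r2=3) has section circumradius 3.100 here — a regular 32-gon (area = (32/2)·3.100²·sin(360°/32) = 30.00 mm²); the cylinder at (14.5, 15): section is a regular 32-gon, circumradius r=10 (area = (32/2)·10.000²·sin(360°/32) = 312.14 mm²); Taking the union: the 2 present regions are separate (no shared area or edge), so areas and boundary lengths simply add and each stays a separate island — area = 342.14 mm². So its area = 342.14 mm². Layer 46 is larger (342.14 vs 312.14 mm²).

layer 46 (z = 11.04 mm)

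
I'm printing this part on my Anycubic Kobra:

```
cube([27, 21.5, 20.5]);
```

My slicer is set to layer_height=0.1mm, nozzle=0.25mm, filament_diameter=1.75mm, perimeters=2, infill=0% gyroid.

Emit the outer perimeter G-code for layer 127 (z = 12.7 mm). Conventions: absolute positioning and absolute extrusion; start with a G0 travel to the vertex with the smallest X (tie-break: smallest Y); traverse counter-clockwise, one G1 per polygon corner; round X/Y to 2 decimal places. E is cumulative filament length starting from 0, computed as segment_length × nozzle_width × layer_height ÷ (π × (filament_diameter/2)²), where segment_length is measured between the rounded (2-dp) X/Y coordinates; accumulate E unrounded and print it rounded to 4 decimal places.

At z = 12.7 mm: the cube is present — its section is the full 27×21.5 rectangle. The outline is a single polygon with 4 vertices. Extrusion per mm of travel: 0.25 × 0.1 / (π × 0.875²) = 0.010394. Accumulating E over each segment gives final E = 1.0082.

G0 X0.00 Y0.00 Z12.70
G1 X27.00 Y0.00 E0.2806
G1 X27.00 Y21.50 E0.5041
G1 X0.00 Y21.50 E0.7847
G1 X0.00 Y0.00 E1.0082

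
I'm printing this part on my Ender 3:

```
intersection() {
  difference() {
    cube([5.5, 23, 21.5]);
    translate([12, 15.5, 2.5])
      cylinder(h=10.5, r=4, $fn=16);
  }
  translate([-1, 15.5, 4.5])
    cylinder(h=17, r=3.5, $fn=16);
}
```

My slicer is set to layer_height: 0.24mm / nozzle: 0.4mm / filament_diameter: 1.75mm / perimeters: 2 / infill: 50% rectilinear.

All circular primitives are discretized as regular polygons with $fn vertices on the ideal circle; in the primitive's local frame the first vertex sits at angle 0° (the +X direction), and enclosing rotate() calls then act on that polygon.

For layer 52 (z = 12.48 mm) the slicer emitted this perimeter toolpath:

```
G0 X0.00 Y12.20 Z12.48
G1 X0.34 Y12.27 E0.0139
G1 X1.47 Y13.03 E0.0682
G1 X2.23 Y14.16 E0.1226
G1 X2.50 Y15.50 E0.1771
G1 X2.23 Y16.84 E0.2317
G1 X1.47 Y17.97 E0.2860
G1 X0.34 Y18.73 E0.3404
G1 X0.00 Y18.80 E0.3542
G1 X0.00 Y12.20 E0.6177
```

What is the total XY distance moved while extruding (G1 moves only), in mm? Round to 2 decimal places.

15.48 mm

Sum the Euclidean lengths of each G1 segment: total = 15.48 mm.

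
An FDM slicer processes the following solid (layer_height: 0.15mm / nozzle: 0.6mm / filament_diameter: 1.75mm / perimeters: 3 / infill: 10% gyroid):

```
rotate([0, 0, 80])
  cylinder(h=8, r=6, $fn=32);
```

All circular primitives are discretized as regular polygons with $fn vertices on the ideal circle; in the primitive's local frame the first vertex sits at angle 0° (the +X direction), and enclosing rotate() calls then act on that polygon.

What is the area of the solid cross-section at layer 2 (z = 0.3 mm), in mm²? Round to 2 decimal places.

At z = 0.3 mm: the r=6 cylinder contributes a regular 32-gon of circumradius 6 (area = (32/2)·6.000²·sin(360°/32) = 112.37 mm²); (rotated 80° about Z; rotation is an isometry so areas/perimeters/island counts are preserved). Overall, the cross-section is a single solid region. Net area = 112.37 mm².

112.37 mm²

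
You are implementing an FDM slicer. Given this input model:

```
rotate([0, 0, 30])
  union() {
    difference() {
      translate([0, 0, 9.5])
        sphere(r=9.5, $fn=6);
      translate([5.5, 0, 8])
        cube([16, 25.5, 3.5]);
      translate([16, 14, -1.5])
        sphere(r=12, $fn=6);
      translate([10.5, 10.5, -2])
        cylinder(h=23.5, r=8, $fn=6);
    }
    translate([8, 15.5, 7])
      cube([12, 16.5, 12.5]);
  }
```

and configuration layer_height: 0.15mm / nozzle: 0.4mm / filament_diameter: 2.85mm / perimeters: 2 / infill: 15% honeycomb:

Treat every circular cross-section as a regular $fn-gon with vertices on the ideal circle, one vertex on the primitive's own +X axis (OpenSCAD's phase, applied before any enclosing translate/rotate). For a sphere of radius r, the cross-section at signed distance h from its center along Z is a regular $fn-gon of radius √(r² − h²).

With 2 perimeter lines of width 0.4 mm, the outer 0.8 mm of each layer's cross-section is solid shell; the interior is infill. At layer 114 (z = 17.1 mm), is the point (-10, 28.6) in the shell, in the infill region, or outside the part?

At z = 17.1 mm: the sphere: section is a regular 6-gon, circumradius = √(r²−h²) = √(9.5²−7.6²) = 5.700; the cube at (5.5, 0) is not intersected at this z (z outside [8, 11.5]); the sphere at (16, 14) is not intersected at this z (|z−center|=18.600 > r=12); the cylinder at (10.5, 10.5): section is a regular 6-gon, circumradius r=8; Taking the first minus the rest: starting from the r=9.5 sphere, the r=8 cylinder at (10.5, 10.5) misses the remaining region (no effect) — 1 connected region; the cube at (8, 15.5) is present — its section is the full 12×16.5 rectangle; Combining (union): the 2 present regions are separate (no shared area or edge), so areas and boundary lengths simply add and each stays a separate island — 2 connected regions; (rotated 30° about Z; rotation is an isometry so areas/perimeters/island counts are preserved). Overall, the cross-section has 2 separate islands. Undo the 30° rotation: the query point maps to (5.640, 29.768) in the un-rotated model frame. The nearest boundary edge runs (8.00, 15.50)→(8.00, 32.00); distance from the point to it = 2.36 mm. The point is not inside any of the regions above, so it lies outside the cross-section (2.36 mm from the nearest boundary).

outside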